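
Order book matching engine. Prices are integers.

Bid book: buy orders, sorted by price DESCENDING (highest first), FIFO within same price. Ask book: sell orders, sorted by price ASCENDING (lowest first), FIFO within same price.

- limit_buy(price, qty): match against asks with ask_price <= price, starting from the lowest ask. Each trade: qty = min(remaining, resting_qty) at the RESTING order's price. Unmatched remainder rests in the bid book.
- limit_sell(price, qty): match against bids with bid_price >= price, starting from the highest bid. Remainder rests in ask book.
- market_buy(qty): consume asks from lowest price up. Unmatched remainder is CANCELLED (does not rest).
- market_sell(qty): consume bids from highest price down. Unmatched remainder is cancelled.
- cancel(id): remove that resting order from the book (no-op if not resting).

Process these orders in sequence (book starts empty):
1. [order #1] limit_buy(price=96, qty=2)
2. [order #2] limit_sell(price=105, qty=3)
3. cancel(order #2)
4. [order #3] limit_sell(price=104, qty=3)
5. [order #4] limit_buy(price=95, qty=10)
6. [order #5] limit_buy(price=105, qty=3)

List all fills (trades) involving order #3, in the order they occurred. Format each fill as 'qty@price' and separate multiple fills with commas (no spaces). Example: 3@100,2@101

Answer: 3@104

Derivation:
After op 1 [order #1] limit_buy(price=96, qty=2): fills=none; bids=[#1:2@96] asks=[-]
After op 2 [order #2] limit_sell(price=105, qty=3): fills=none; bids=[#1:2@96] asks=[#2:3@105]
After op 3 cancel(order #2): fills=none; bids=[#1:2@96] asks=[-]
After op 4 [order #3] limit_sell(price=104, qty=3): fills=none; bids=[#1:2@96] asks=[#3:3@104]
After op 5 [order #4] limit_buy(price=95, qty=10): fills=none; bids=[#1:2@96 #4:10@95] asks=[#3:3@104]
After op 6 [order #5] limit_buy(price=105, qty=3): fills=#5x#3:3@104; bids=[#1:2@96 #4:10@95] asks=[-]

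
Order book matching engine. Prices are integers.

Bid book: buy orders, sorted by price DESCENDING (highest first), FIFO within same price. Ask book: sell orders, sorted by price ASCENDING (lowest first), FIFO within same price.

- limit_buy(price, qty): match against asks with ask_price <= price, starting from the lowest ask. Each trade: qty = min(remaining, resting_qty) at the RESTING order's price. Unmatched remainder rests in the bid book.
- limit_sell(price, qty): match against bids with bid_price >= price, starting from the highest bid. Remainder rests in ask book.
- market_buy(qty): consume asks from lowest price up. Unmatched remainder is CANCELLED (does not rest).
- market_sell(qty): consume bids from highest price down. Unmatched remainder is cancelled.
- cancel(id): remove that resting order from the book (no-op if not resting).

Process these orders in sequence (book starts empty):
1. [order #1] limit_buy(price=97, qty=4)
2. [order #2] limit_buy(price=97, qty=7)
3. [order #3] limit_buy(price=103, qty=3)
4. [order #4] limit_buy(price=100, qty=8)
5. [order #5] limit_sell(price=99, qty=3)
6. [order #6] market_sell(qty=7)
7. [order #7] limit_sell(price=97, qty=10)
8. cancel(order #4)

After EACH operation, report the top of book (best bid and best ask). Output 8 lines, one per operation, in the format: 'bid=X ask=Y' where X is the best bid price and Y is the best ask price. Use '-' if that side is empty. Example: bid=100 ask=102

After op 1 [order #1] limit_buy(price=97, qty=4): fills=none; bids=[#1:4@97] asks=[-]
After op 2 [order #2] limit_buy(price=97, qty=7): fills=none; bids=[#1:4@97 #2:7@97] asks=[-]
After op 3 [order #3] limit_buy(price=103, qty=3): fills=none; bids=[#3:3@103 #1:4@97 #2:7@97] asks=[-]
After op 4 [order #4] limit_buy(price=100, qty=8): fills=none; bids=[#3:3@103 #4:8@100 #1:4@97 #2:7@97] asks=[-]
After op 5 [order #5] limit_sell(price=99, qty=3): fills=#3x#5:3@103; bids=[#4:8@100 #1:4@97 #2:7@97] asks=[-]
After op 6 [order #6] market_sell(qty=7): fills=#4x#6:7@100; bids=[#4:1@100 #1:4@97 #2:7@97] asks=[-]
After op 7 [order #7] limit_sell(price=97, qty=10): fills=#4x#7:1@100 #1x#7:4@97 #2x#7:5@97; bids=[#2:2@97] asks=[-]
After op 8 cancel(order #4): fills=none; bids=[#2:2@97] asks=[-]

Answer: bid=97 ask=-
bid=97 ask=-
bid=103 ask=-
bid=103 ask=-
bid=100 ask=-
bid=100 ask=-
bid=97 ask=-
bid=97 ask=-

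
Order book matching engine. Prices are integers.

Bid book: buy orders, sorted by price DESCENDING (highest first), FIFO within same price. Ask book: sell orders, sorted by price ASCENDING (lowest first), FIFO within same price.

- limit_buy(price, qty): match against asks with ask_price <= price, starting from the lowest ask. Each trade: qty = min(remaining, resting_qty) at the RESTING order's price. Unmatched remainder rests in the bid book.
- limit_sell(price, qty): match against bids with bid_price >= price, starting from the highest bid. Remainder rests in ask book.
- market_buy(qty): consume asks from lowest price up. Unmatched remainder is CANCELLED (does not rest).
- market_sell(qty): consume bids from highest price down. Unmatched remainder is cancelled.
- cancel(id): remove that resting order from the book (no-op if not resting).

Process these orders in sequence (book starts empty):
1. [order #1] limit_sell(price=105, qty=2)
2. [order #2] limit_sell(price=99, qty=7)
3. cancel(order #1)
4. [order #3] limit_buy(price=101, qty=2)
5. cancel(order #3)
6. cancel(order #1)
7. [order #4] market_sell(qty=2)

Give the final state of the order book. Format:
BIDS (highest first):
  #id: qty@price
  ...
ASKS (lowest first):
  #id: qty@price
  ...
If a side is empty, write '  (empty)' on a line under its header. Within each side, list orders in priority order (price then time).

Answer: BIDS (highest first):
  (empty)
ASKS (lowest first):
  #2: 5@99

Derivation:
After op 1 [order #1] limit_sell(price=105, qty=2): fills=none; bids=[-] asks=[#1:2@105]
After op 2 [order #2] limit_sell(price=99, qty=7): fills=none; bids=[-] asks=[#2:7@99 #1:2@105]
After op 3 cancel(order #1): fills=none; bids=[-] asks=[#2:7@99]
After op 4 [order #3] limit_buy(price=101, qty=2): fills=#3x#2:2@99; bids=[-] asks=[#2:5@99]
After op 5 cancel(order #3): fills=none; bids=[-] asks=[#2:5@99]
After op 6 cancel(order #1): fills=none; bids=[-] asks=[#2:5@99]
After op 7 [order #4] market_sell(qty=2): fills=none; bids=[-] asks=[#2:5@99]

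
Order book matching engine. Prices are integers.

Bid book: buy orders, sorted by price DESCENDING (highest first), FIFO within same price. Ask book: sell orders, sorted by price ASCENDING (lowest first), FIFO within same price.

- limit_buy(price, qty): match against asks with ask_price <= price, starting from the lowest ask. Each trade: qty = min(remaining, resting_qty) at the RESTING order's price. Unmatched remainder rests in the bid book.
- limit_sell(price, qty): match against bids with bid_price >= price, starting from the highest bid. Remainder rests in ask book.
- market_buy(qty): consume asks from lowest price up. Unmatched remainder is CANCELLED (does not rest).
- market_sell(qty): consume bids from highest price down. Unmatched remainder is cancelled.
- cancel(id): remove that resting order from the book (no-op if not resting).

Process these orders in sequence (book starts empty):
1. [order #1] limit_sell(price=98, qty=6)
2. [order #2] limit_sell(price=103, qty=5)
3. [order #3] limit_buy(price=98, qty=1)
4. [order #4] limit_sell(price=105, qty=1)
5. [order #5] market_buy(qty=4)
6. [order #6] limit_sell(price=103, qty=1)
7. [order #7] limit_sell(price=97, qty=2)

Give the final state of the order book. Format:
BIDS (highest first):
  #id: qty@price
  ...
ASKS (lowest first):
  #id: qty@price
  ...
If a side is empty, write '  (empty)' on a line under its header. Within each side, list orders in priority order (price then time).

After op 1 [order #1] limit_sell(price=98, qty=6): fills=none; bids=[-] asks=[#1:6@98]
After op 2 [order #2] limit_sell(price=103, qty=5): fills=none; bids=[-] asks=[#1:6@98 #2:5@103]
After op 3 [order #3] limit_buy(price=98, qty=1): fills=#3x#1:1@98; bids=[-] asks=[#1:5@98 #2:5@103]
After op 4 [order #4] limit_sell(price=105, qty=1): fills=none; bids=[-] asks=[#1:5@98 #2:5@103 #4:1@105]
After op 5 [order #5] market_buy(qty=4): fills=#5x#1:4@98; bids=[-] asks=[#1:1@98 #2:5@103 #4:1@105]
After op 6 [order #6] limit_sell(price=103, qty=1): fills=none; bids=[-] asks=[#1:1@98 #2:5@103 #6:1@103 #4:1@105]
After op 7 [order #7] limit_sell(price=97, qty=2): fills=none; bids=[-] asks=[#7:2@97 #1:1@98 #2:5@103 #6:1@103 #4:1@105]

Answer: BIDS (highest first):
  (empty)
ASKS (lowest first):
  #7: 2@97
  #1: 1@98
  #2: 5@103
  #6: 1@103
  #4: 1@105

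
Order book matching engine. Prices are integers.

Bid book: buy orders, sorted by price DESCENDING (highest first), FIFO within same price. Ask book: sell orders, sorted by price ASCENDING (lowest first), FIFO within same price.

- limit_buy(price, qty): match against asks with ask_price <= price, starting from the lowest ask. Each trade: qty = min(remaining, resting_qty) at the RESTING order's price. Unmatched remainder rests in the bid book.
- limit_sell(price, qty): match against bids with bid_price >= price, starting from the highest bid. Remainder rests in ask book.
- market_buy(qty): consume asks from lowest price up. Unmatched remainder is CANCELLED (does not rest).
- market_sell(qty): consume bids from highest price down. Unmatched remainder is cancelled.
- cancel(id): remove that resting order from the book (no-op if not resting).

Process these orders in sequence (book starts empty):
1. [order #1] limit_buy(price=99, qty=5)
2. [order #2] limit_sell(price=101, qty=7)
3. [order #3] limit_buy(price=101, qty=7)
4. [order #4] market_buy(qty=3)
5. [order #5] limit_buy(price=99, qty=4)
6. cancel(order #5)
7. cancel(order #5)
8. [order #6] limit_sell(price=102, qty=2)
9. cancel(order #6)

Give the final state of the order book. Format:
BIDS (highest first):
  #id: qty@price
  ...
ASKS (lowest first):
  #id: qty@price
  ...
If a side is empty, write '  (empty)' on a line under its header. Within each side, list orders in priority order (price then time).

Answer: BIDS (highest first):
  #1: 5@99
ASKS (lowest first):
  (empty)

Derivation:
After op 1 [order #1] limit_buy(price=99, qty=5): fills=none; bids=[#1:5@99] asks=[-]
After op 2 [order #2] limit_sell(price=101, qty=7): fills=none; bids=[#1:5@99] asks=[#2:7@101]
After op 3 [order #3] limit_buy(price=101, qty=7): fills=#3x#2:7@101; bids=[#1:5@99] asks=[-]
After op 4 [order #4] market_buy(qty=3): fills=none; bids=[#1:5@99] asks=[-]
After op 5 [order #5] limit_buy(price=99, qty=4): fills=none; bids=[#1:5@99 #5:4@99] asks=[-]
After op 6 cancel(order #5): fills=none; bids=[#1:5@99] asks=[-]
After op 7 cancel(order #5): fills=none; bids=[#1:5@99] asks=[-]
After op 8 [order #6] limit_sell(price=102, qty=2): fills=none; bids=[#1:5@99] asks=[#6:2@102]
After op 9 cancel(order #6): fills=none; bids=[#1:5@99] asks=[-]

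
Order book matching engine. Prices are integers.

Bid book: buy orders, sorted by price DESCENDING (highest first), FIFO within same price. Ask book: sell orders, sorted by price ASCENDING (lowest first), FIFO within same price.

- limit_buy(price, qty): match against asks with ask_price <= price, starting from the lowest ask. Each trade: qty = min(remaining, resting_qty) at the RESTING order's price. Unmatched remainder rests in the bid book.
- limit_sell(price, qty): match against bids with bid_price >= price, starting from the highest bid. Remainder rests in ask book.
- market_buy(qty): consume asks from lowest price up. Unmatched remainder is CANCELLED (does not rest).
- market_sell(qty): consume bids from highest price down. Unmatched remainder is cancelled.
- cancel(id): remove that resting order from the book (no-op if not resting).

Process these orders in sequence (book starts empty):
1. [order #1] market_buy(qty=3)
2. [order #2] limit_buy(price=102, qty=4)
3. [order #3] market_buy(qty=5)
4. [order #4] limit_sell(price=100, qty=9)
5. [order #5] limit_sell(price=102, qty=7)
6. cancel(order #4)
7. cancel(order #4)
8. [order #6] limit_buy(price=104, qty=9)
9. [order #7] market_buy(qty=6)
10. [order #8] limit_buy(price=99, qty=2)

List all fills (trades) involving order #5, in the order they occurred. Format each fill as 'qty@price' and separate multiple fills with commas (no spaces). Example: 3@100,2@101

After op 1 [order #1] market_buy(qty=3): fills=none; bids=[-] asks=[-]
After op 2 [order #2] limit_buy(price=102, qty=4): fills=none; bids=[#2:4@102] asks=[-]
After op 3 [order #3] market_buy(qty=5): fills=none; bids=[#2:4@102] asks=[-]
After op 4 [order #4] limit_sell(price=100, qty=9): fills=#2x#4:4@102; bids=[-] asks=[#4:5@100]
After op 5 [order #5] limit_sell(price=102, qty=7): fills=none; bids=[-] asks=[#4:5@100 #5:7@102]
After op 6 cancel(order #4): fills=none; bids=[-] asks=[#5:7@102]
After op 7 cancel(order #4): fills=none; bids=[-] asks=[#5:7@102]
After op 8 [order #6] limit_buy(price=104, qty=9): fills=#6x#5:7@102; bids=[#6:2@104] asks=[-]
After op 9 [order #7] market_buy(qty=6): fills=none; bids=[#6:2@104] asks=[-]
After op 10 [order #8] limit_buy(price=99, qty=2): fills=none; bids=[#6:2@104 #8:2@99] asks=[-]

Answer: 7@102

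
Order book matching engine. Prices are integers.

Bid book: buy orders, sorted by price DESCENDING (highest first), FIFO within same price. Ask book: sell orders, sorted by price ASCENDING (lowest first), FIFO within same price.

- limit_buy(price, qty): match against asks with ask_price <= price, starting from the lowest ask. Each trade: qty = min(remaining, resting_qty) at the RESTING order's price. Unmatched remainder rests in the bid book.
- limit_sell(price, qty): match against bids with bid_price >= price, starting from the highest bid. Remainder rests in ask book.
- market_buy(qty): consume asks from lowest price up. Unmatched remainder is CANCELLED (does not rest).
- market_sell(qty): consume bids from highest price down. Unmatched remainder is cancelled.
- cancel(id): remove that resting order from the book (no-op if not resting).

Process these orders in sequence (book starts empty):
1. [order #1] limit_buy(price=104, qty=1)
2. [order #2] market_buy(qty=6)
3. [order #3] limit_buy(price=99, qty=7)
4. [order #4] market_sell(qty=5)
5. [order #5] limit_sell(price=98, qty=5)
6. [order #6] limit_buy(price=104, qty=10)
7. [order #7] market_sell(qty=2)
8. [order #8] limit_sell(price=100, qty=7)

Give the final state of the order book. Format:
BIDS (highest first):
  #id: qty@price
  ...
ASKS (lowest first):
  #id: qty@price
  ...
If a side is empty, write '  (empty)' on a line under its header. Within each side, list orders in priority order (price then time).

After op 1 [order #1] limit_buy(price=104, qty=1): fills=none; bids=[#1:1@104] asks=[-]
After op 2 [order #2] market_buy(qty=6): fills=none; bids=[#1:1@104] asks=[-]
After op 3 [order #3] limit_buy(price=99, qty=7): fills=none; bids=[#1:1@104 #3:7@99] asks=[-]
After op 4 [order #4] market_sell(qty=5): fills=#1x#4:1@104 #3x#4:4@99; bids=[#3:3@99] asks=[-]
After op 5 [order #5] limit_sell(price=98, qty=5): fills=#3x#5:3@99; bids=[-] asks=[#5:2@98]
After op 6 [order #6] limit_buy(price=104, qty=10): fills=#6x#5:2@98; bids=[#6:8@104] asks=[-]
After op 7 [order #7] market_sell(qty=2): fills=#6x#7:2@104; bids=[#6:6@104] asks=[-]
After op 8 [order #8] limit_sell(price=100, qty=7): fills=#6x#8:6@104; bids=[-] asks=[#8:1@100]

Answer: BIDS (highest first):
  (empty)
ASKS (lowest first):
  #8: 1@100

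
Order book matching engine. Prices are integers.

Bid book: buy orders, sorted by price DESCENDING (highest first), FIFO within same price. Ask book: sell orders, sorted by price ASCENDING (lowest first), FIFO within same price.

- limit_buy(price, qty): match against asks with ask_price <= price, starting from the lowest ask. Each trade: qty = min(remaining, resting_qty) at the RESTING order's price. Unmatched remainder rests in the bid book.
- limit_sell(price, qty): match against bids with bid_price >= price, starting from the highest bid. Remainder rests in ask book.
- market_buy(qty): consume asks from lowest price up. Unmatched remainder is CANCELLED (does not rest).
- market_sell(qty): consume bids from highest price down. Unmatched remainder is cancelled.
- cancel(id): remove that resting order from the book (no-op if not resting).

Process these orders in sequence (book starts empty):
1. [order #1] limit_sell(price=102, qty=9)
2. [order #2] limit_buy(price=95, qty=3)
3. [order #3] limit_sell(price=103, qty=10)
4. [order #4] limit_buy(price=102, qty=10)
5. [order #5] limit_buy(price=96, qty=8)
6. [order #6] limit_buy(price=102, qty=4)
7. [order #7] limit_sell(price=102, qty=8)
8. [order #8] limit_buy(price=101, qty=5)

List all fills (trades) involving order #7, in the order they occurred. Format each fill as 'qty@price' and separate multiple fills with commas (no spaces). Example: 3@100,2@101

After op 1 [order #1] limit_sell(price=102, qty=9): fills=none; bids=[-] asks=[#1:9@102]
After op 2 [order #2] limit_buy(price=95, qty=3): fills=none; bids=[#2:3@95] asks=[#1:9@102]
After op 3 [order #3] limit_sell(price=103, qty=10): fills=none; bids=[#2:3@95] asks=[#1:9@102 #3:10@103]
After op 4 [order #4] limit_buy(price=102, qty=10): fills=#4x#1:9@102; bids=[#4:1@102 #2:3@95] asks=[#3:10@103]
After op 5 [order #5] limit_buy(price=96, qty=8): fills=none; bids=[#4:1@102 #5:8@96 #2:3@95] asks=[#3:10@103]
After op 6 [order #6] limit_buy(price=102, qty=4): fills=none; bids=[#4:1@102 #6:4@102 #5:8@96 #2:3@95] asks=[#3:10@103]
After op 7 [order #7] limit_sell(price=102, qty=8): fills=#4x#7:1@102 #6x#7:4@102; bids=[#5:8@96 #2:3@95] asks=[#7:3@102 #3:10@103]
After op 8 [order #8] limit_buy(price=101, qty=5): fills=none; bids=[#8:5@101 #5:8@96 #2:3@95] asks=[#7:3@102 #3:10@103]

Answer: 1@102,4@102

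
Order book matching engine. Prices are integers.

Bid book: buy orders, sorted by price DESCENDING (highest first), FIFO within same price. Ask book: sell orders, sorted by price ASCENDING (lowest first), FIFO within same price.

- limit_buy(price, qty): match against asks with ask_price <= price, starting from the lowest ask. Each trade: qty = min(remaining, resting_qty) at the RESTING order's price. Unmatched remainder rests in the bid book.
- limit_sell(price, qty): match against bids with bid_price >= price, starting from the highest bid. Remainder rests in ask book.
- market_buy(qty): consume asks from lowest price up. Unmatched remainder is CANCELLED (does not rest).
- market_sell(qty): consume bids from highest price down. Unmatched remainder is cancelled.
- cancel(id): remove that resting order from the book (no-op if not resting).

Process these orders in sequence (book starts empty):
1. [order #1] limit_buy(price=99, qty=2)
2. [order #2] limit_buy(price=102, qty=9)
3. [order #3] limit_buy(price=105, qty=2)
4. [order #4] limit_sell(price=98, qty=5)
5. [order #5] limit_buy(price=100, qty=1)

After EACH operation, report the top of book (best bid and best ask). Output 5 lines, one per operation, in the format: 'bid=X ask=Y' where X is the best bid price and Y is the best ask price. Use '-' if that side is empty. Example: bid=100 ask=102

Answer: bid=99 ask=-
bid=102 ask=-
bid=105 ask=-
bid=102 ask=-
bid=102 ask=-

Derivation:
After op 1 [order #1] limit_buy(price=99, qty=2): fills=none; bids=[#1:2@99] asks=[-]
After op 2 [order #2] limit_buy(price=102, qty=9): fills=none; bids=[#2:9@102 #1:2@99] asks=[-]
After op 3 [order #3] limit_buy(price=105, qty=2): fills=none; bids=[#3:2@105 #2:9@102 #1:2@99] asks=[-]
After op 4 [order #4] limit_sell(price=98, qty=5): fills=#3x#4:2@105 #2x#4:3@102; bids=[#2:6@102 #1:2@99] asks=[-]
After op 5 [order #5] limit_buy(price=100, qty=1): fills=none; bids=[#2:6@102 #5:1@100 #1:2@99] asks=[-]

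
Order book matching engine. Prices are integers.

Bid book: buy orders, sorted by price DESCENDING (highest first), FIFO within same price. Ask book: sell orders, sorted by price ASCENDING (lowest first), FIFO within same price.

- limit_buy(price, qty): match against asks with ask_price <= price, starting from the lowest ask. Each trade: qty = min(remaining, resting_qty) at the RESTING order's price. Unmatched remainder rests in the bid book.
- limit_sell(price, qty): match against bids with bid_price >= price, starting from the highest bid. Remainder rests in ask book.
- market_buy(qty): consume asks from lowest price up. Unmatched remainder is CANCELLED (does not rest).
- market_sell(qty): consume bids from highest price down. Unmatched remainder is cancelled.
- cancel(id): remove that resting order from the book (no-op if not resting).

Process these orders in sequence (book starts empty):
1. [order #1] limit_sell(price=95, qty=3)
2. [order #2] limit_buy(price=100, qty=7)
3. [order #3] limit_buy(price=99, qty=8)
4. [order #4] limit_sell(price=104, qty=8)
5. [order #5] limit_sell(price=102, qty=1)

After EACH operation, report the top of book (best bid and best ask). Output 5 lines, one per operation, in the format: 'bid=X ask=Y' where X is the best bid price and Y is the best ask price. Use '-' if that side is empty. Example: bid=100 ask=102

After op 1 [order #1] limit_sell(price=95, qty=3): fills=none; bids=[-] asks=[#1:3@95]
After op 2 [order #2] limit_buy(price=100, qty=7): fills=#2x#1:3@95; bids=[#2:4@100] asks=[-]
After op 3 [order #3] limit_buy(price=99, qty=8): fills=none; bids=[#2:4@100 #3:8@99] asks=[-]
After op 4 [order #4] limit_sell(price=104, qty=8): fills=none; bids=[#2:4@100 #3:8@99] asks=[#4:8@104]
After op 5 [order #5] limit_sell(price=102, qty=1): fills=none; bids=[#2:4@100 #3:8@99] asks=[#5:1@102 #4:8@104]

Answer: bid=- ask=95
bid=100 ask=-
bid=100 ask=-
bid=100 ask=104
bid=100 ask=102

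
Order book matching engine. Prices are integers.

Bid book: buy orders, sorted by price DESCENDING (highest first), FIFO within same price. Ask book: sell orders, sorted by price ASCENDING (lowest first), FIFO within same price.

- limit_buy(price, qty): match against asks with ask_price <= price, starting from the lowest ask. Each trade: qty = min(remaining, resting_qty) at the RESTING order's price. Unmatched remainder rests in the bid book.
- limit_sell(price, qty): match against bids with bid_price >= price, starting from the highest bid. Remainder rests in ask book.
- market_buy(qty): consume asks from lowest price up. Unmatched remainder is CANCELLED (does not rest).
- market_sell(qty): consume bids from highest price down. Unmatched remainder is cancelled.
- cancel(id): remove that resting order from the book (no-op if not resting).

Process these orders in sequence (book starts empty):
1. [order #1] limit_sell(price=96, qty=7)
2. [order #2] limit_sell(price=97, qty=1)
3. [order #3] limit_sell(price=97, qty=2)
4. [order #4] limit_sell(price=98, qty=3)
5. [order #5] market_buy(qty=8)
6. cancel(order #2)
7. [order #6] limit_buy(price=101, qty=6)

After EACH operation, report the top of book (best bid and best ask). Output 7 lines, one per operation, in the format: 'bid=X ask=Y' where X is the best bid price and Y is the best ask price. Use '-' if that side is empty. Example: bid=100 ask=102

Answer: bid=- ask=96
bid=- ask=96
bid=- ask=96
bid=- ask=96
bid=- ask=97
bid=- ask=97
bid=101 ask=-

Derivation:
After op 1 [order #1] limit_sell(price=96, qty=7): fills=none; bids=[-] asks=[#1:7@96]
After op 2 [order #2] limit_sell(price=97, qty=1): fills=none; bids=[-] asks=[#1:7@96 #2:1@97]
After op 3 [order #3] limit_sell(price=97, qty=2): fills=none; bids=[-] asks=[#1:7@96 #2:1@97 #3:2@97]
After op 4 [order #4] limit_sell(price=98, qty=3): fills=none; bids=[-] asks=[#1:7@96 #2:1@97 #3:2@97 #4:3@98]
After op 5 [order #5] market_buy(qty=8): fills=#5x#1:7@96 #5x#2:1@97; bids=[-] asks=[#3:2@97 #4:3@98]
After op 6 cancel(order #2): fills=none; bids=[-] asks=[#3:2@97 #4:3@98]
After op 7 [order #6] limit_buy(price=101, qty=6): fills=#6x#3:2@97 #6x#4:3@98; bids=[#6:1@101] asks=[-]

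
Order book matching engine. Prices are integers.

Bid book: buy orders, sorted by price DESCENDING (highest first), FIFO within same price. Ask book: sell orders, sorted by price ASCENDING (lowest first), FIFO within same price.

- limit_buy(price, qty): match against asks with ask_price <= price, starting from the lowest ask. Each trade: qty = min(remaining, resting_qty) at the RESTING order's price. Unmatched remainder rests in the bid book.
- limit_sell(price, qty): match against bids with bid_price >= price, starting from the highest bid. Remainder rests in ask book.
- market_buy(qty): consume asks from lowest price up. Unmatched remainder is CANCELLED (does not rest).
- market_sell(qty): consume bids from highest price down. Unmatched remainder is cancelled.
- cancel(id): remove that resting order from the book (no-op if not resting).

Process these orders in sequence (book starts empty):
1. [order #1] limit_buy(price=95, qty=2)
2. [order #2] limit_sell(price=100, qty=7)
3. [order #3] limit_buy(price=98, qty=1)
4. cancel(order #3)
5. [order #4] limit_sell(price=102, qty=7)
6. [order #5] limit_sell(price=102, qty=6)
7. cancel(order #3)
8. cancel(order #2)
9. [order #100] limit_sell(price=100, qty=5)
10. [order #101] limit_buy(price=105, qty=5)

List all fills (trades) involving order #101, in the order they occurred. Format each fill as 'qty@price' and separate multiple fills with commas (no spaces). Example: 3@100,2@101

Answer: 5@100

Derivation:
After op 1 [order #1] limit_buy(price=95, qty=2): fills=none; bids=[#1:2@95] asks=[-]
After op 2 [order #2] limit_sell(price=100, qty=7): fills=none; bids=[#1:2@95] asks=[#2:7@100]
After op 3 [order #3] limit_buy(price=98, qty=1): fills=none; bids=[#3:1@98 #1:2@95] asks=[#2:7@100]
After op 4 cancel(order #3): fills=none; bids=[#1:2@95] asks=[#2:7@100]
After op 5 [order #4] limit_sell(price=102, qty=7): fills=none; bids=[#1:2@95] asks=[#2:7@100 #4:7@102]
After op 6 [order #5] limit_sell(price=102, qty=6): fills=none; bids=[#1:2@95] asks=[#2:7@100 #4:7@102 #5:6@102]
After op 7 cancel(order #3): fills=none; bids=[#1:2@95] asks=[#2:7@100 #4:7@102 #5:6@102]
After op 8 cancel(order #2): fills=none; bids=[#1:2@95] asks=[#4:7@102 #5:6@102]
After op 9 [order #100] limit_sell(price=100, qty=5): fills=none; bids=[#1:2@95] asks=[#100:5@100 #4:7@102 #5:6@102]
After op 10 [order #101] limit_buy(price=105, qty=5): fills=#101x#100:5@100; bids=[#1:2@95] asks=[#4:7@102 #5:6@102]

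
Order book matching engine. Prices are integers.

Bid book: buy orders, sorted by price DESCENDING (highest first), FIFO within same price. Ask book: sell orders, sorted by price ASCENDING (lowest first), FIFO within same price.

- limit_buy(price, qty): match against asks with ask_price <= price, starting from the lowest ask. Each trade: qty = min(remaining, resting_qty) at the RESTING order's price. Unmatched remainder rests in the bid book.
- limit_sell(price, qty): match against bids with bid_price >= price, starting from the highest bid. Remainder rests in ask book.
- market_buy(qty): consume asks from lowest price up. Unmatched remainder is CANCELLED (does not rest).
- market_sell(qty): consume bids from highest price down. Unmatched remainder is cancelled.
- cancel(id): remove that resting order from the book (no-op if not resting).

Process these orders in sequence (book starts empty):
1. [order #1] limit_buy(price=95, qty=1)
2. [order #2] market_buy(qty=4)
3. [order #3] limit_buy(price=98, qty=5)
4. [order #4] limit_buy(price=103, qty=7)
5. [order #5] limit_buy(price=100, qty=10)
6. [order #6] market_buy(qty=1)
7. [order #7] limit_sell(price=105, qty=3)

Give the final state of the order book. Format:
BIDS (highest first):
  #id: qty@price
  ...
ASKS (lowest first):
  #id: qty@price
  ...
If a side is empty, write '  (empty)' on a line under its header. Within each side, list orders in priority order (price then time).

After op 1 [order #1] limit_buy(price=95, qty=1): fills=none; bids=[#1:1@95] asks=[-]
After op 2 [order #2] market_buy(qty=4): fills=none; bids=[#1:1@95] asks=[-]
After op 3 [order #3] limit_buy(price=98, qty=5): fills=none; bids=[#3:5@98 #1:1@95] asks=[-]
After op 4 [order #4] limit_buy(price=103, qty=7): fills=none; bids=[#4:7@103 #3:5@98 #1:1@95] asks=[-]
After op 5 [order #5] limit_buy(price=100, qty=10): fills=none; bids=[#4:7@103 #5:10@100 #3:5@98 #1:1@95] asks=[-]
After op 6 [order #6] market_buy(qty=1): fills=none; bids=[#4:7@103 #5:10@100 #3:5@98 #1:1@95] asks=[-]
After op 7 [order #7] limit_sell(price=105, qty=3): fills=none; bids=[#4:7@103 #5:10@100 #3:5@98 #1:1@95] asks=[#7:3@105]

Answer: BIDS (highest first):
  #4: 7@103
  #5: 10@100
  #3: 5@98
  #1: 1@95
ASKS (lowest first):
  #7: 3@105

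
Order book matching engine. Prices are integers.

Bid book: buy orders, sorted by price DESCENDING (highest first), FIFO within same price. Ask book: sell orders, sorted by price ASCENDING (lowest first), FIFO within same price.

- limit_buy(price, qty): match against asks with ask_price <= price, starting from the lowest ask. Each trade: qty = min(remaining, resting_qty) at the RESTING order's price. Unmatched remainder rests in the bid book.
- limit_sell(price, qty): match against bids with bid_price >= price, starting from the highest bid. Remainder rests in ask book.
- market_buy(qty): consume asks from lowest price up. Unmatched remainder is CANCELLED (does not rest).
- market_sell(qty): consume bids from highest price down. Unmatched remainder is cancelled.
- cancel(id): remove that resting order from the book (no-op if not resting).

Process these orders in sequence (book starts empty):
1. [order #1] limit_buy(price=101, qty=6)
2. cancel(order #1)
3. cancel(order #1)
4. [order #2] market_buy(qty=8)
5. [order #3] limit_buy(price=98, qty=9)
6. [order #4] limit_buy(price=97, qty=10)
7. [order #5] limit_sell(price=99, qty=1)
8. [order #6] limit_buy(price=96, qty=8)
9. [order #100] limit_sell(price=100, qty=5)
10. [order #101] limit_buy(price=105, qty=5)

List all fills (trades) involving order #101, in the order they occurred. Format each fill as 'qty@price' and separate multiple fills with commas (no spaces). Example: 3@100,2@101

After op 1 [order #1] limit_buy(price=101, qty=6): fills=none; bids=[#1:6@101] asks=[-]
After op 2 cancel(order #1): fills=none; bids=[-] asks=[-]
After op 3 cancel(order #1): fills=none; bids=[-] asks=[-]
After op 4 [order #2] market_buy(qty=8): fills=none; bids=[-] asks=[-]
After op 5 [order #3] limit_buy(price=98, qty=9): fills=none; bids=[#3:9@98] asks=[-]
After op 6 [order #4] limit_buy(price=97, qty=10): fills=none; bids=[#3:9@98 #4:10@97] asks=[-]
After op 7 [order #5] limit_sell(price=99, qty=1): fills=none; bids=[#3:9@98 #4:10@97] asks=[#5:1@99]
After op 8 [order #6] limit_buy(price=96, qty=8): fills=none; bids=[#3:9@98 #4:10@97 #6:8@96] asks=[#5:1@99]
After op 9 [order #100] limit_sell(price=100, qty=5): fills=none; bids=[#3:9@98 #4:10@97 #6:8@96] asks=[#5:1@99 #100:5@100]
After op 10 [order #101] limit_buy(price=105, qty=5): fills=#101x#5:1@99 #101x#100:4@100; bids=[#3:9@98 #4:10@97 #6:8@96] asks=[#100:1@100]

Answer: 1@99,4@100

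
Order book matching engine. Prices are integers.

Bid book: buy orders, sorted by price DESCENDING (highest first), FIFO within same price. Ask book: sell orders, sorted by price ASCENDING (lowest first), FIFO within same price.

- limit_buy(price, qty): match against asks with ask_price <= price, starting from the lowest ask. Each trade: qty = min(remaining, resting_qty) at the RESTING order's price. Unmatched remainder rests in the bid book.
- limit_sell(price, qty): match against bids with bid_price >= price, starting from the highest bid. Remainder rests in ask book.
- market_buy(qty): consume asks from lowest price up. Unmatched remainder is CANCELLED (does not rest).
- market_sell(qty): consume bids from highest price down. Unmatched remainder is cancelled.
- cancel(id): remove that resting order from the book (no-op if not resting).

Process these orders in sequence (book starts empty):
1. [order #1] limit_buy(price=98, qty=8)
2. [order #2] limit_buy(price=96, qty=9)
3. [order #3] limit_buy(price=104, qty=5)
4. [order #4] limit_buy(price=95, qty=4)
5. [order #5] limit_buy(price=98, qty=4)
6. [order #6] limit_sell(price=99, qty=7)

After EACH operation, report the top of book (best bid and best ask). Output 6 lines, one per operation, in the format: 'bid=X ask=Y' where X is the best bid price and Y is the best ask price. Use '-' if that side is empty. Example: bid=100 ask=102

After op 1 [order #1] limit_buy(price=98, qty=8): fills=none; bids=[#1:8@98] asks=[-]
After op 2 [order #2] limit_buy(price=96, qty=9): fills=none; bids=[#1:8@98 #2:9@96] asks=[-]
After op 3 [order #3] limit_buy(price=104, qty=5): fills=none; bids=[#3:5@104 #1:8@98 #2:9@96] asks=[-]
After op 4 [order #4] limit_buy(price=95, qty=4): fills=none; bids=[#3:5@104 #1:8@98 #2:9@96 #4:4@95] asks=[-]
After op 5 [order #5] limit_buy(price=98, qty=4): fills=none; bids=[#3:5@104 #1:8@98 #5:4@98 #2:9@96 #4:4@95] asks=[-]
After op 6 [order #6] limit_sell(price=99, qty=7): fills=#3x#6:5@104; bids=[#1:8@98 #5:4@98 #2:9@96 #4:4@95] asks=[#6:2@99]

Answer: bid=98 ask=-
bid=98 ask=-
bid=104 ask=-
bid=104 ask=-
bid=104 ask=-
bid=98 ask=99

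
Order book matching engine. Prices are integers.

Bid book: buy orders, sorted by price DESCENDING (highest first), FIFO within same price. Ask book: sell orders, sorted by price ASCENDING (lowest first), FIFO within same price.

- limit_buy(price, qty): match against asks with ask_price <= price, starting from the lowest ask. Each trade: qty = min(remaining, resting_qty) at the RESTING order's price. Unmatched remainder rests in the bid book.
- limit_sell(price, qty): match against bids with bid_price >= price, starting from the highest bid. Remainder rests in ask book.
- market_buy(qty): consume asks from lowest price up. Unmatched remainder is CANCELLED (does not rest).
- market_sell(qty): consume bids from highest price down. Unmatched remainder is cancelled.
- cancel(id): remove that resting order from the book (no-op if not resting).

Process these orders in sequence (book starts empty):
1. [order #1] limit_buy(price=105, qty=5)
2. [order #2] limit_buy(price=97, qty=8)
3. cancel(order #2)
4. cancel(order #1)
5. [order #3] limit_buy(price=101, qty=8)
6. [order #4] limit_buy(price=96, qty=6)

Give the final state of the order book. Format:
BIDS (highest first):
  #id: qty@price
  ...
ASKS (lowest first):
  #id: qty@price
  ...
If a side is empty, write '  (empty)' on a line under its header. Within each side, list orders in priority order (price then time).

After op 1 [order #1] limit_buy(price=105, qty=5): fills=none; bids=[#1:5@105] asks=[-]
After op 2 [order #2] limit_buy(price=97, qty=8): fills=none; bids=[#1:5@105 #2:8@97] asks=[-]
After op 3 cancel(order #2): fills=none; bids=[#1:5@105] asks=[-]
After op 4 cancel(order #1): fills=none; bids=[-] asks=[-]
After op 5 [order #3] limit_buy(price=101, qty=8): fills=none; bids=[#3:8@101] asks=[-]
After op 6 [order #4] limit_buy(price=96, qty=6): fills=none; bids=[#3:8@101 #4:6@96] asks=[-]

Answer: BIDS (highest first):
  #3: 8@101
  #4: 6@96
ASKS (lowest first):
  (empty)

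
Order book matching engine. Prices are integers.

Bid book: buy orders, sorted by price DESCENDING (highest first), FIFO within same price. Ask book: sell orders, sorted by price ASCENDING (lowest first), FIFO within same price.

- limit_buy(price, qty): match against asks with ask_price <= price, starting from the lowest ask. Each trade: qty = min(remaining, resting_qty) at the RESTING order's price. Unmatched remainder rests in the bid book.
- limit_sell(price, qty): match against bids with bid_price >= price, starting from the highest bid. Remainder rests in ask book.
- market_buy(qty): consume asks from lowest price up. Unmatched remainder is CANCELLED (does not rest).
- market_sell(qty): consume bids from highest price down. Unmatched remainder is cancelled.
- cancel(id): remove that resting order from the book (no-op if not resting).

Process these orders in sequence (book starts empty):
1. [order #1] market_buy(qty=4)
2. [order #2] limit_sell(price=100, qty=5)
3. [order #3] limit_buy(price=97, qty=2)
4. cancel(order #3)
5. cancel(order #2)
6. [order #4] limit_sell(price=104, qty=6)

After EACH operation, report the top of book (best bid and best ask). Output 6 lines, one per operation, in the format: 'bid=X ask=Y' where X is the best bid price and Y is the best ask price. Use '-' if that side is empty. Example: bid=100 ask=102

Answer: bid=- ask=-
bid=- ask=100
bid=97 ask=100
bid=- ask=100
bid=- ask=-
bid=- ask=104

Derivation:
After op 1 [order #1] market_buy(qty=4): fills=none; bids=[-] asks=[-]
After op 2 [order #2] limit_sell(price=100, qty=5): fills=none; bids=[-] asks=[#2:5@100]
After op 3 [order #3] limit_buy(price=97, qty=2): fills=none; bids=[#3:2@97] asks=[#2:5@100]
After op 4 cancel(order #3): fills=none; bids=[-] asks=[#2:5@100]
After op 5 cancel(order #2): fills=none; bids=[-] asks=[-]
After op 6 [order #4] limit_sell(price=104, qty=6): fills=none; bids=[-] asks=[#4:6@104]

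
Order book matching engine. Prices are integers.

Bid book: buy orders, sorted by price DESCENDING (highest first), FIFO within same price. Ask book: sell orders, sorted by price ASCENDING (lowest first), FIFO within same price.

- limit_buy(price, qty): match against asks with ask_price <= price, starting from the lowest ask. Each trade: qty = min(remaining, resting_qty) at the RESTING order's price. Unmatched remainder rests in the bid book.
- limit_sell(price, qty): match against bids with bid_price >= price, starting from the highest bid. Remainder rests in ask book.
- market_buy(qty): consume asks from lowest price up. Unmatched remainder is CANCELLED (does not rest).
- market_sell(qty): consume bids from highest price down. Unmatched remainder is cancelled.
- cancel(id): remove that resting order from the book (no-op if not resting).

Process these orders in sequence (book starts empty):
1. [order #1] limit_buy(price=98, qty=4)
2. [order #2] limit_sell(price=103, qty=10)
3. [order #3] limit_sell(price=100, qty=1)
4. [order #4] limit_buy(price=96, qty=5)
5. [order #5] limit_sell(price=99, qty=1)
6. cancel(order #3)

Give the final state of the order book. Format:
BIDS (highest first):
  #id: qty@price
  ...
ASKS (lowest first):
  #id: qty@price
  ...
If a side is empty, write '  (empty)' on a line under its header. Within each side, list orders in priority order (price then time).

Answer: BIDS (highest first):
  #1: 4@98
  #4: 5@96
ASKS (lowest first):
  #5: 1@99
  #2: 10@103

Derivation:
After op 1 [order #1] limit_buy(price=98, qty=4): fills=none; bids=[#1:4@98] asks=[-]
After op 2 [order #2] limit_sell(price=103, qty=10): fills=none; bids=[#1:4@98] asks=[#2:10@103]
After op 3 [order #3] limit_sell(price=100, qty=1): fills=none; bids=[#1:4@98] asks=[#3:1@100 #2:10@103]
After op 4 [order #4] limit_buy(price=96, qty=5): fills=none; bids=[#1:4@98 #4:5@96] asks=[#3:1@100 #2:10@103]
After op 5 [order #5] limit_sell(price=99, qty=1): fills=none; bids=[#1:4@98 #4:5@96] asks=[#5:1@99 #3:1@100 #2:10@103]
After op 6 cancel(order #3): fills=none; bids=[#1:4@98 #4:5@96] asks=[#5:1@99 #2:10@103]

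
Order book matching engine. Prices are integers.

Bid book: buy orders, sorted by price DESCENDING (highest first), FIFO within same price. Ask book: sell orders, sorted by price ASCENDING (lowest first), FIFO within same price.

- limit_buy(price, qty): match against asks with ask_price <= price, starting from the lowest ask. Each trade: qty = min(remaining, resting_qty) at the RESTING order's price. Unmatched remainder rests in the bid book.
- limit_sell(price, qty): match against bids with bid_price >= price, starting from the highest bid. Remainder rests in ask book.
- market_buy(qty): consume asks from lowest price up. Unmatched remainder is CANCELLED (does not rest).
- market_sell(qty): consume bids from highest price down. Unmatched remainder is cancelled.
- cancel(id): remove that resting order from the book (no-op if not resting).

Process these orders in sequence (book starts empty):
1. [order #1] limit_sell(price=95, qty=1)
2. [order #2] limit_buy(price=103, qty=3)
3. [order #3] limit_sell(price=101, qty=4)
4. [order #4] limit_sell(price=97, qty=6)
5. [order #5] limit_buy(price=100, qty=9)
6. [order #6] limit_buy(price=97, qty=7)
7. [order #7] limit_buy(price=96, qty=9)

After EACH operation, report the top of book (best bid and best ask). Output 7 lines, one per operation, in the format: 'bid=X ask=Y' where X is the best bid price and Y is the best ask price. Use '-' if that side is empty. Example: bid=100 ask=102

Answer: bid=- ask=95
bid=103 ask=-
bid=- ask=101
bid=- ask=97
bid=100 ask=101
bid=100 ask=101
bid=100 ask=101

Derivation:
After op 1 [order #1] limit_sell(price=95, qty=1): fills=none; bids=[-] asks=[#1:1@95]
After op 2 [order #2] limit_buy(price=103, qty=3): fills=#2x#1:1@95; bids=[#2:2@103] asks=[-]
After op 3 [order #3] limit_sell(price=101, qty=4): fills=#2x#3:2@103; bids=[-] asks=[#3:2@101]
After op 4 [order #4] limit_sell(price=97, qty=6): fills=none; bids=[-] asks=[#4:6@97 #3:2@101]
After op 5 [order #5] limit_buy(price=100, qty=9): fills=#5x#4:6@97; bids=[#5:3@100] asks=[#3:2@101]
After op 6 [order #6] limit_buy(price=97, qty=7): fills=none; bids=[#5:3@100 #6:7@97] asks=[#3:2@101]
After op 7 [order #7] limit_buy(price=96, qty=9): fills=none; bids=[#5:3@100 #6:7@97 #7:9@96] asks=[#3:2@101]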